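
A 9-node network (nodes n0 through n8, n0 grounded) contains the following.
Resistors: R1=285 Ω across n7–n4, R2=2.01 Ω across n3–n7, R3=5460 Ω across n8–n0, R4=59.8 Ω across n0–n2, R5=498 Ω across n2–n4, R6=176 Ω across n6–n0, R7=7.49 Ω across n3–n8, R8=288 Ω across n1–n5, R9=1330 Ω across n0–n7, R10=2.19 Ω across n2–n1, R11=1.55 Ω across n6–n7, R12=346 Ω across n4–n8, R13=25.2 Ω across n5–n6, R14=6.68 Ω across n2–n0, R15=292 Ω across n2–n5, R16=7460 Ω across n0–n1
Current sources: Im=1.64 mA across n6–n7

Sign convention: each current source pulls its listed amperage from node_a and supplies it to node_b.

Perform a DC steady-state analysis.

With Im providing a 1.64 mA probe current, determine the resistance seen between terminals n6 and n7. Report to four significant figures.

R_eq = 1.545 Ω

MNA unknowns: 8 node voltages V₁..V_8
R1: Y=0.003509 on G[7,4]
R2: Y=0.4975 on G[3,7]
R3: Y=0.0001832 on G[8,0]
R4: Y=0.01672 on G[0,2]
R5: Y=0.002008 on G[2,4]
R6: Y=0.005682 on G[6,0]
R7: Y=0.1335 on G[3,8]
R8: Y=0.003472 on G[1,5]
R9: Y=0.0007519 on G[0,7]
R10: Y=0.4566 on G[2,1]
R11: Y=0.6452 on G[6,7]
R12: Y=0.002890 on G[4,8]
R13: Y=0.03968 on G[5,6]
R14: Y=0.1497 on G[2,0]
R15: Y=0.003425 on G[2,5]
R16: Y=0.0001340 on G[0,1]
Im: z[6]−=0.00164, z[7]+=0.00164
solve → V1=5.219e-07, V2=3.394e-06, V3=0.002087, V4=0.001587, V5=-0.0003771, V6=-0.0004430, V7=0.002091, V8=0.002074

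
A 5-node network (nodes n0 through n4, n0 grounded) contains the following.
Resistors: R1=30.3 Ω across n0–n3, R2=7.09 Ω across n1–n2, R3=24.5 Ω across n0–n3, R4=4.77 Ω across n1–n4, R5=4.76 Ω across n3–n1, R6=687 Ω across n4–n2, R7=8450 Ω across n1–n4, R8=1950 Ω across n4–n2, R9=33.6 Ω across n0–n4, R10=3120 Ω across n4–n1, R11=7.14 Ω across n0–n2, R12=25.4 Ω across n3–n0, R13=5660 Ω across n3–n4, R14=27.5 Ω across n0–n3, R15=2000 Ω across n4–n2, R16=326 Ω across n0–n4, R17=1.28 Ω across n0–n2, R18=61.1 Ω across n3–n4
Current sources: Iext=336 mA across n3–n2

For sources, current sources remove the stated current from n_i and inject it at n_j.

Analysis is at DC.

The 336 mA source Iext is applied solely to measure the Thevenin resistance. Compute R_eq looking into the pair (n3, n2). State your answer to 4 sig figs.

Apply KCL at each of the 4 non-ground nodes and solve the resulting linear system.
Node n1: branches {R2, R4, R5, R7, R10} → V_1 = -0.6441
Node n2: branches {R2, R6, R8, R11, R15, R17, Iext} → V_2 = 0.2288
Node n3: branches {R1, R3, R5, R12, R13, R14, R18, Iext} → V_3 = -1.279
Node n4: branches {R4, R6, R7, R8, R9, R10, R13, R15, R16, R18} → V_4 = -0.5953

R_eq = 4.488 Ω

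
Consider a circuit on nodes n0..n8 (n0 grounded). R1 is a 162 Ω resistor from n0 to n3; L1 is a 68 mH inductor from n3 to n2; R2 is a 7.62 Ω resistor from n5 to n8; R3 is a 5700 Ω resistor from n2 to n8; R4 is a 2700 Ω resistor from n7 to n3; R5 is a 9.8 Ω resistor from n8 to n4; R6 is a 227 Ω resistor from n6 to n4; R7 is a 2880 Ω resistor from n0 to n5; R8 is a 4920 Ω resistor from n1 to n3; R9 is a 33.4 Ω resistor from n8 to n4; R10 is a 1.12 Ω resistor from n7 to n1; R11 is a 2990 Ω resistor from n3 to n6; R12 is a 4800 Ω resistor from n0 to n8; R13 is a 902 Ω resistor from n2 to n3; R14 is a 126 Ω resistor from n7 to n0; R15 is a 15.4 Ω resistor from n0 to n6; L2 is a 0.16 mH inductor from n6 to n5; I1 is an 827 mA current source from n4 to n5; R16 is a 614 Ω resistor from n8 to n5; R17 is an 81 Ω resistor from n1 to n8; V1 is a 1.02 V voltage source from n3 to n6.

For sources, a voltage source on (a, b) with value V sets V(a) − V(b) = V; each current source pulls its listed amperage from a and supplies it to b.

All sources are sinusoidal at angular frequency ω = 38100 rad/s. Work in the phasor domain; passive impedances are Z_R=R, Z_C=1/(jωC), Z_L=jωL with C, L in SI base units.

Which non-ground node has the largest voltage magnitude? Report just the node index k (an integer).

Apply KCL at each of the 8 non-ground nodes and solve the resulting linear system.
Node n1: branches {R8, R10, R17} → V_1 = -3.129+0.2503j
Node n2: branches {L1, R3, R13} → V_2 = 0.4453-0.2235j
Node n3: branches {R1, L1, R4, R8, R11, R13, V1} → V_3 = 1.292-0.03113j
Node n4: branches {R5, R6, R9, I1} → V_4 = -11.21+0.4080j
Node n5: branches {R2, R7, L2, I1, R16} → V_5 = 0.2985+0.4548j
Node n6: branches {R6, R11, R15, L2, V1} → V_6 = 0.2715-0.03113j
Node n7: branches {R4, R10, R14} → V_7 = -3.099+0.2480j
Node n8: branches {R2, R3, R5, R9, R12, R16, R17} → V_8 = -5.325+0.4227j
Source currents: i(V1)=-0.01185+0.0004661j

4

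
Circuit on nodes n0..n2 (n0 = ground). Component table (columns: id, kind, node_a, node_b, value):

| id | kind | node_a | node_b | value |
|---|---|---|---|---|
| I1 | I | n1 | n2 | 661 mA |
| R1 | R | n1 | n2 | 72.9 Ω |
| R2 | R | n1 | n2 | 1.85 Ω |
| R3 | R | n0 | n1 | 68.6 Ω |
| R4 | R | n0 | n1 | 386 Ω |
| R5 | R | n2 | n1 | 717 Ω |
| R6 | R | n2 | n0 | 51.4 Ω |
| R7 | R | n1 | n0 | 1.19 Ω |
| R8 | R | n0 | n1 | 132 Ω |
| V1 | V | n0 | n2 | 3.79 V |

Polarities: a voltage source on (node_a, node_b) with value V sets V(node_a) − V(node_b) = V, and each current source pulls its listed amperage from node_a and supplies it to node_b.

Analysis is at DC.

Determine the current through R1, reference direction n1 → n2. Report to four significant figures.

MNA unknowns: 2 node voltages V₁..V_2 plus 1 source current (V1)
I1: z[1]−=0.661, z[2]+=0.661
R1: Y=0.01372 on G[1,2]
R2: Y=0.5405 on G[1,2]
R3: Y=0.01458 on G[0,1]
R4: Y=0.002591 on G[0,1]
R5: Y=0.001395 on G[2,1]
R6: Y=0.01946 on G[2,0]
R7: Y=0.8403 on G[1,0]
R8: Y=0.007576 on G[0,1]
V1: row V0−V2=3.79, i_V1 at 0,2
solve → V1=-1.948, V2=-3.790
aux → i_V1=-1.759

0.02527 A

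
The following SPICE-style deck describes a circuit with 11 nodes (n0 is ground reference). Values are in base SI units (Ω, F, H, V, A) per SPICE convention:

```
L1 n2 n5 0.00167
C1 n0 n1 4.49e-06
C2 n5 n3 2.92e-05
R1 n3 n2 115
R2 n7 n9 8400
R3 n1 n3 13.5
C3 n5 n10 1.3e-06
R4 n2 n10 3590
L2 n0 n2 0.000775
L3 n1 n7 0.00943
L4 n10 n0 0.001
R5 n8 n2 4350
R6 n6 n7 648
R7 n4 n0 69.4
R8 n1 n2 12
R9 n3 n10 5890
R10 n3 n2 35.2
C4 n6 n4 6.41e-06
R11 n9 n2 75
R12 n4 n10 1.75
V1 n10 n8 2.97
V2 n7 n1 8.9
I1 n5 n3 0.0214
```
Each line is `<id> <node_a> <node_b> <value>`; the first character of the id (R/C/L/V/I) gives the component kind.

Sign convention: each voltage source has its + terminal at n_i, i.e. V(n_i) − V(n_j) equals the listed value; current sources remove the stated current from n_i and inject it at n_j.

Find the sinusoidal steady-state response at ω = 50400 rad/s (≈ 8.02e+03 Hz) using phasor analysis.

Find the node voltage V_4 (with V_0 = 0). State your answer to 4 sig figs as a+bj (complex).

MNA unknowns: 10 node voltages V₁..V_10 plus 2 source currents (V1, V2)
L1: Y=0.000-0.01188j on G[2,5]
C1: Y=0.000+0.2263j on G[0,1]
C2: Y=0.000+1.472j on G[5,3]
R1: Y=0.008696+0.000j on G[3,2]
R2: Y=0.0001190+0.000j on G[7,9]
R3: Y=0.07407+0.000j on G[1,3]
C3: Y=0.000+0.06552j on G[5,10]
R4: Y=0.0002786+0.000j on G[2,10]
L2: Y=0.000-0.02560j on G[0,2]
L3: Y=0.000-0.002104j on G[1,7]
L4: Y=0.000-0.01984j on G[10,0]
R5: Y=0.0002299+0.000j on G[8,2]
R6: Y=0.001543+0.000j on G[6,7]
R7: Y=0.01441+0.000j on G[4,0]
R8: Y=0.08333+0.000j on G[1,2]
R9: Y=0.0001698+0.000j on G[3,10]
R10: Y=0.02841+0.000j on G[3,2]
C4: Y=0.000+0.3231j on G[6,4]
R11: Y=0.01333+0.000j on G[9,2]
R12: Y=0.5714+0.000j on G[4,10]
V1: row V10−V8=2.97, i_V1 at 10,8
V2: row V7−V1=8.9, i_V2 at 7,1
I1: z[5]−=0.0214, z[3]+=0.0214
solve → V1=0.03465+0.01467j, V2=0.06873+0.04392j, V3=0.1462+0.09040j, V4=0.2654-0.07966j, V5=0.1512+0.09739j, V6=0.2660-0.1211j, V7=8.935+0.01467j, V8=-2.721-0.08203j, V9=0.1472+0.04366j, V10=0.2486-0.08203j
aux → i_V1=-0.0006414-2.895e-05j, i_V2=-0.01442+0.01852j

0.2654-0.07966j V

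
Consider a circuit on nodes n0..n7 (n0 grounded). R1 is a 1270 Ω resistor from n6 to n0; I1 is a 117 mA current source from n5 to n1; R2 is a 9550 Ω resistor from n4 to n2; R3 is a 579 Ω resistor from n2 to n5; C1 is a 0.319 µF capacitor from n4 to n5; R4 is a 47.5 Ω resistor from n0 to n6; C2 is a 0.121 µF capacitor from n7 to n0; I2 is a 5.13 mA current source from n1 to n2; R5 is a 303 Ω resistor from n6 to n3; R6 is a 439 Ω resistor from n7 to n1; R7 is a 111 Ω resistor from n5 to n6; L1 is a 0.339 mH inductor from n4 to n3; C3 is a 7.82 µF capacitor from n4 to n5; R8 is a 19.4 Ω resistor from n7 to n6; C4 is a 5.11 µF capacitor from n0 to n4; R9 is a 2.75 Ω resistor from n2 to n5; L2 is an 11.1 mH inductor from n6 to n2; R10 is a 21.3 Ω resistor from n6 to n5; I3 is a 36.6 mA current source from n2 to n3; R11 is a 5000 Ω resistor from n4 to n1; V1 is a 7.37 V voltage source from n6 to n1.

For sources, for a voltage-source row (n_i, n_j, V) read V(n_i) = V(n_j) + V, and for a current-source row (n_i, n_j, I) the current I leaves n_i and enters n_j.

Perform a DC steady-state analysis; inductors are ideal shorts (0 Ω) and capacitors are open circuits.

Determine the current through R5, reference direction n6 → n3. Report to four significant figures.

MNA unknowns: 7 node voltages V₁..V_7 plus 3 source currents (L1, L2, V1)
R1: Y=0.0007874 on G[6,0]
I1: z[5]−=0.117, z[1]+=0.117
R2: Y=0.0001047 on G[4,2]
R3: Y=0.001727 on G[2,5]
C1: Y=0.000 on G[4,5]
R4: Y=0.02105 on G[0,6]
C2: Y=0.000 on G[7,0]
I2: z[1]−=0.00513, z[2]+=0.00513
R5: Y=0.003300 on G[6,3]
R6: Y=0.002278 on G[7,1]
R7: Y=0.009009 on G[5,6]
L1: row V4−V3=0, i_L1 at 4,3
C3: Y=0.000 on G[4,5]
R8: Y=0.05155 on G[7,6]
C4: Y=0.000 on G[0,4]
R9: Y=0.3636 on G[2,5]
L2: row V6−V2=0, i_L2 at 6,2
R10: Y=0.04695 on G[6,5]
I3: z[2]−=0.0366, z[3]+=0.0366
R11: Y=0.0002000 on G[4,1]
V1: row V6−V1=7.37, i_V1 at 6,1
solve → V1=-7.370, V2=0.000, V3=9.744, V4=9.744, V5=-0.2777, V6=0.000, V7=-0.3119
aux → i_L1=-0.004443, i_L2=0.1319, i_V1=-0.1314

-0.03216 A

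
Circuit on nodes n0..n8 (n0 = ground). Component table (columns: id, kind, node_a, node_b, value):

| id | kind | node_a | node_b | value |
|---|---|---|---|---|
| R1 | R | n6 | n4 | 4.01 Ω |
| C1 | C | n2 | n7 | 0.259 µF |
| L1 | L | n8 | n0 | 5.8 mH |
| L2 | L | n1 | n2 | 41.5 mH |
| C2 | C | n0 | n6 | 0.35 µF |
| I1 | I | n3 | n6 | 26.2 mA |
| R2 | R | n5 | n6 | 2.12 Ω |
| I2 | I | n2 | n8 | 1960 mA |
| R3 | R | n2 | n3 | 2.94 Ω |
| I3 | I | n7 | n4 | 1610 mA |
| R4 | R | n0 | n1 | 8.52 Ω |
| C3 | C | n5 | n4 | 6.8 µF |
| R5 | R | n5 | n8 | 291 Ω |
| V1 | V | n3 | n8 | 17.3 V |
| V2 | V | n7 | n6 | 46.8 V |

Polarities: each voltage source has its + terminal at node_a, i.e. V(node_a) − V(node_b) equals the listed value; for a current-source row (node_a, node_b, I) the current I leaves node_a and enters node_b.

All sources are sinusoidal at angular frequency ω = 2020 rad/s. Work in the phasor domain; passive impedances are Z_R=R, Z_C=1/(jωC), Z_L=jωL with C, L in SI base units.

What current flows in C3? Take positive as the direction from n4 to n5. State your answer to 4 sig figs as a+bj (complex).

Apply KCL at each of the 8 non-ground nodes and solve the resulting linear system.
Node n1: branches {L2, R4} → V_1 = 0.1222-1.018j
Node n2: branches {C1, L2, I2, R3} → V_2 = 10.14+0.1843j
Node n3: branches {I1, R3, V1} → V_3 = 15.93-0.2288j
Node n4: branches {R1, I3, C3} → V_4 = 10.04-7.698j
Node n5: branches {R2, C3, R5} → V_5 = 3.598-7.105j
Node n6: branches {R1, C2, I1, R2, V2} → V_6 = 3.617-7.343j
Node n7: branches {C1, I3, V2} → V_7 = 50.42-7.343j
Node n8: branches {L1, I2, R5, V1} → V_8 = -1.370-0.2288j
Source currents: i(V1)=-1.997+0.1405j, i(V2)=-1.614-0.02107j

0.008139+0.08849j A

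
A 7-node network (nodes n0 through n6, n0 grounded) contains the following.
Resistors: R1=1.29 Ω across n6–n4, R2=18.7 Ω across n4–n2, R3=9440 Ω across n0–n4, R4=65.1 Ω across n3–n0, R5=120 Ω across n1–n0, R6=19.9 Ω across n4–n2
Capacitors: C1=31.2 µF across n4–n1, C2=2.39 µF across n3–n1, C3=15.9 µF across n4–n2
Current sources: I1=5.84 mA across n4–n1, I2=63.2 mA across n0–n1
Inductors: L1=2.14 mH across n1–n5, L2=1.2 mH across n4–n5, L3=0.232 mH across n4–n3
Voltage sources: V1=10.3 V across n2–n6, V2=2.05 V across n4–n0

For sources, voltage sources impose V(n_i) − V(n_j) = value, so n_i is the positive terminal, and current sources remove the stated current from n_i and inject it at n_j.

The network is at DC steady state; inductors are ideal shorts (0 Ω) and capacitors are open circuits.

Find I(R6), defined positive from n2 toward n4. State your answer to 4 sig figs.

0.4565 A

MNA unknowns: 6 node voltages V₁..V_6 plus 5 source currents (L1, L2, L3, V1, V2)
R1: Y=0.7752 on G[6,4]
C1: Y=0.000 on G[4,1]
C2: Y=0.000 on G[3,1]
I1: z[4]−=0.00584, z[1]+=0.00584
L1: row V1−V5=0, i_L1 at 1,5
R2: Y=0.05348 on G[4,2]
R3: Y=0.0001059 on G[0,4]
I2: z[0]−=0.0632, z[1]+=0.0632
L2: row V4−V5=0, i_L2 at 4,5
R4: Y=0.01536 on G[3,0]
C3: Y=0.000 on G[4,2]
R5: Y=0.008333 on G[1,0]
R6: Y=0.05025 on G[4,2]
L3: row V4−V3=0, i_L3 at 4,3
V1: row V2−V6=10.3, i_V1 at 2,6
V2: row V4−V0=2.05, i_V2 at 4,0
solve → V1=2.050, V2=11.13, V3=2.050, V4=2.050, V5=2.050, V6=0.8344
aux → i_L1=0.05196, i_L2=-0.05196, i_L3=0.03149, i_V1=-0.9423, i_V2=0.01441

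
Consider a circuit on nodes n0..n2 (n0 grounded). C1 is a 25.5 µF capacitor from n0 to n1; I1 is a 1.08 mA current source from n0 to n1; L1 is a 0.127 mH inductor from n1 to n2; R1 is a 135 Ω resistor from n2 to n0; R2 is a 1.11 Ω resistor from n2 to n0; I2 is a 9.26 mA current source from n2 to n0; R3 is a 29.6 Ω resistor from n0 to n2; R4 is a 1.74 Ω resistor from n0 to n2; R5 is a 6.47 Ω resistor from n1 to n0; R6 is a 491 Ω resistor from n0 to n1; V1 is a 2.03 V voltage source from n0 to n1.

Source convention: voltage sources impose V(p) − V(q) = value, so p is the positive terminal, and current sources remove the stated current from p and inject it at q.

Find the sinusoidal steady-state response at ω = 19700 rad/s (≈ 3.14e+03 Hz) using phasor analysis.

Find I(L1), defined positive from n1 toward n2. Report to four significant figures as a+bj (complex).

Apply KCL at each of the 2 non-ground nodes and solve the resulting linear system.
Node n1: branches {C1, I1, L1, R5, R6, V1} → V_1 = -2.030+0.000j
Node n2: branches {L1, R1, R2, I2, R3, R4} → V_2 = -0.1375+0.4987j
Source currents: i(V1)=-0.5183-0.2634j

-0.1993+0.7564j A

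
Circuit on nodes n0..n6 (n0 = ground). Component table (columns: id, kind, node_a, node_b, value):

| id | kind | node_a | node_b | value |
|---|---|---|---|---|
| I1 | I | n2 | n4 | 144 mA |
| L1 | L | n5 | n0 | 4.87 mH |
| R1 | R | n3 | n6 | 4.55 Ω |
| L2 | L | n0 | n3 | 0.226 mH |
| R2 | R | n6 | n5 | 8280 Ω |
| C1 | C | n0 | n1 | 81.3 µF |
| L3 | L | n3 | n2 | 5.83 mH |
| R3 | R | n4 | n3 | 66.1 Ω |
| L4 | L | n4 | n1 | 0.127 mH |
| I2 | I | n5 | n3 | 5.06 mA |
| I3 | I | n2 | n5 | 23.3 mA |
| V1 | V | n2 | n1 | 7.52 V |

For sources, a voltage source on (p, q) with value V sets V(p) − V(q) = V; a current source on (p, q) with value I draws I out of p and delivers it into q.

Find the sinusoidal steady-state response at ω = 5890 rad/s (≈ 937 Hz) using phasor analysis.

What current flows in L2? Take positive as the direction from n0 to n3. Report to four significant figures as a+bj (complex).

-0.008898+0.2215j A

Element admittances at ω=5890 rad/s:
  I1: injects 0.144 A into n4 (from n2)
  Y(L1) = 0.000-0.03486j S between n5,n0
  Y(R1) = 0.2198+0.000j S between n3,n6
  Y(L2) = 0.000-0.7512j S between n0,n3
  Y(R2) = 0.0001208+0.000j S between n6,n5
  Y(C1) = 0.000+0.4789j S between n0,n1
  Y(L3) = 0.000-0.02912j S between n3,n2
  Y(R3) = 0.01513+0.000j S between n4,n3
  Y(L4) = 0.000-1.337j S between n4,n1
  I2: injects 0.00506 A into n3 (from n5)
  I3: injects 0.0233 A into n5 (from n2)
  V1: constraint V(n2)−V(n1) = 7.52
Assemble and solve the 7×7 MNA system:
  V(n1)=0.4628+0.05675j  V(n2)=7.983+0.05675j  V(n3)=0.2949+0.01184j  V(n4)=0.4645+0.1625j  V(n5)=0.001774+0.5242j  V(n6)=0.2947+0.01213j
  i(V1)=-0.1686+0.2239j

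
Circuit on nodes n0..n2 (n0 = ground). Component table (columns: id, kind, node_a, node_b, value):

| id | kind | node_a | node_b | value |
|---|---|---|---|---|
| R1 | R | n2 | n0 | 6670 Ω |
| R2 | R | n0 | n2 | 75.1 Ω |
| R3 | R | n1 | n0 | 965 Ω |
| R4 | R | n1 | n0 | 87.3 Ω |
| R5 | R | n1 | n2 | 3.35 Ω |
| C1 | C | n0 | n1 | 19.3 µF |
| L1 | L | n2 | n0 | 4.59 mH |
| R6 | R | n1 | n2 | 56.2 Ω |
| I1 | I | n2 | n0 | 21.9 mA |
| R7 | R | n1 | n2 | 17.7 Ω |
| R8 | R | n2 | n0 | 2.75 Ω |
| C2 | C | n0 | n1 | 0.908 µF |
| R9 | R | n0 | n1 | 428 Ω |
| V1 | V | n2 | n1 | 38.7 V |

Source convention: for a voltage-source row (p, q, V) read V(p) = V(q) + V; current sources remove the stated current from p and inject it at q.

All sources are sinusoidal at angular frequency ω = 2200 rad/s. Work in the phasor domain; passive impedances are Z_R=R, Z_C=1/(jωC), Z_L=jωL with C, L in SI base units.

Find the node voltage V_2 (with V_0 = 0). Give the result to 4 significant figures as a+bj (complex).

0.7818+4.499j V

MNA unknowns: 2 node voltages V₁..V_2 plus 1 source current (V1)
R1: Y=0.0001499+0.000j on G[2,0]
R2: Y=0.01332+0.000j on G[0,2]
R3: Y=0.001036+0.000j on G[1,0]
R4: Y=0.01145+0.000j on G[1,0]
R5: Y=0.2985+0.000j on G[1,2]
C1: Y=0.000+0.04246j on G[0,1]
L1: Y=0.000-0.09903j on G[2,0]
R6: Y=0.01779+0.000j on G[1,2]
I1: z[2]−=0.0219, z[0]+=0.0219
R7: Y=0.05650+0.000j on G[1,2]
R8: Y=0.3636+0.000j on G[2,0]
C2: Y=0.000+0.001998j on G[0,1]
R9: Y=0.002336+0.000j on G[0,1]
V1: row V2−V1=38.7, i_V1 at 2,1
solve → V1=-37.92+4.499j, V2=0.7818+4.499j
aux → i_V1=-15.19-1.619j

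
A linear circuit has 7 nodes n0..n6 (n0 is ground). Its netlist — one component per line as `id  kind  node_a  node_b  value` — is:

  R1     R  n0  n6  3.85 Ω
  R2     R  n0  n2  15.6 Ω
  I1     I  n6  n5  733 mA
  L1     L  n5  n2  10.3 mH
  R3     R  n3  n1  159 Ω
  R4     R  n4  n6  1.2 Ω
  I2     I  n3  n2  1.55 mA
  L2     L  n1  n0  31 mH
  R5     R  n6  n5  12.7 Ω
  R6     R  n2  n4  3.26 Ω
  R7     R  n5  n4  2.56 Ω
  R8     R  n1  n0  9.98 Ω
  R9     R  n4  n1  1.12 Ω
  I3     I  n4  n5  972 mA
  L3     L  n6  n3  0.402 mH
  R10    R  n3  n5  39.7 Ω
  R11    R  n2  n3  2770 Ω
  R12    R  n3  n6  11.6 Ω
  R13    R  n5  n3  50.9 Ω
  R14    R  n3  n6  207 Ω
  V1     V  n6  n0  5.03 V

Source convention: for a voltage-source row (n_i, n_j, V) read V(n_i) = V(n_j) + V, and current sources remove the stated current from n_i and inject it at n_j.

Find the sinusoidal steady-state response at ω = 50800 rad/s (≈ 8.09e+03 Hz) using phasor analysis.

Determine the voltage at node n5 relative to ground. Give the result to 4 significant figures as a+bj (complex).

Apply KCL at each of the 6 non-ground nodes and solve the resulting linear system.
Node n1: branches {R3, L2, R8, R9} → V_1 = 4.233+0.01621j
Node n2: branches {R2, L1, I2, R6, R11} → V_2 = 3.891-0.01097j
Node n3: branches {R3, I2, L3, R10, R11, R12, R13, R14} → V_3 = 5.863+0.3033j
Node n4: branches {R4, R6, R7, R9, I3} → V_4 = 4.696+0.01300j
Node n5: branches {I1, L1, R5, R7, I3, R10, R13} → V_5 = 8.165+0.05221j
Node n6: branches {R1, I1, R4, R5, L3, R12, R14, V1} → V_6 = 5.030+0.000j
Source currents: i(V1)=-1.980+0.001766j

8.165+0.05221j V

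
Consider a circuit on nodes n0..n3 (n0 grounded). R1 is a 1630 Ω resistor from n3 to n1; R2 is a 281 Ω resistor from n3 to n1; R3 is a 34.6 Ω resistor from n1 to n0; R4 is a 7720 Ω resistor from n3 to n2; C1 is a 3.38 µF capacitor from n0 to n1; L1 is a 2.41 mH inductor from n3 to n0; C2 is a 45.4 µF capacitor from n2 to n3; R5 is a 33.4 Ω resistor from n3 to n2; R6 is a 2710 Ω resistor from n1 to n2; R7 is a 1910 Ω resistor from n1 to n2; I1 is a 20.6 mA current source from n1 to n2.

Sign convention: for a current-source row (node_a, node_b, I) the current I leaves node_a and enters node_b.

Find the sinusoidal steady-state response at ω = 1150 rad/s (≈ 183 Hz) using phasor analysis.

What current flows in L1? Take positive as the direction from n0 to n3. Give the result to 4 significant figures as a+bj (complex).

MNA unknowns: 3 node voltages V₁..V_3
R1: Y=0.0006135+0.000j on G[3,1]
R2: Y=0.003559+0.000j on G[3,1]
R3: Y=0.02890+0.000j on G[1,0]
R4: Y=0.0001295+0.000j on G[3,2]
C1: Y=0.000+0.003887j on G[0,1]
L1: Y=0.000-0.3608j on G[3,0]
C2: Y=0.000+0.05221j on G[2,3]
R5: Y=0.02994+0.000j on G[3,2]
R6: Y=0.0003690+0.000j on G[1,2]
R7: Y=0.0005236+0.000j on G[1,2]
I1: z[1]−=0.0206, z[2]+=0.0206
solve → V1=-0.5944+0.06776j, V2=0.1679-0.2359j, V3=-0.0009757+0.04834j

-0.01744-0.0003521j A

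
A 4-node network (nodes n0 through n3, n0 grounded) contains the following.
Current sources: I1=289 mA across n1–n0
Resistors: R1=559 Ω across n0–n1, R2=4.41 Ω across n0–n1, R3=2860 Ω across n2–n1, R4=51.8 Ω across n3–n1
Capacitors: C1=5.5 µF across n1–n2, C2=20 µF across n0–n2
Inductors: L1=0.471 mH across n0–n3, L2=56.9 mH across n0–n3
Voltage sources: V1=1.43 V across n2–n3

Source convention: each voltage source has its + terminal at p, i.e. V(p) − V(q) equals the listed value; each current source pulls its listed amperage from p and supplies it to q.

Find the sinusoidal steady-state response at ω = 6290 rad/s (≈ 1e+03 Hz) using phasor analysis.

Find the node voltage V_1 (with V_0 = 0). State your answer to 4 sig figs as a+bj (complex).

Apply KCL at each of the 3 non-ground nodes and solve the resulting linear system.
Node n1: branches {I1, R1, R2, R3, C1, R4} → V_1 = -0.9372+0.4923j
Node n2: branches {R3, C1, C2, V1} → V_2 = 2.793-0.3487j
Node n3: branches {R4, L1, L2, V1} → V_3 = 1.363-0.3487j
Source currents: i(V1)=-0.07426-0.4801j

-0.9372+0.4923j V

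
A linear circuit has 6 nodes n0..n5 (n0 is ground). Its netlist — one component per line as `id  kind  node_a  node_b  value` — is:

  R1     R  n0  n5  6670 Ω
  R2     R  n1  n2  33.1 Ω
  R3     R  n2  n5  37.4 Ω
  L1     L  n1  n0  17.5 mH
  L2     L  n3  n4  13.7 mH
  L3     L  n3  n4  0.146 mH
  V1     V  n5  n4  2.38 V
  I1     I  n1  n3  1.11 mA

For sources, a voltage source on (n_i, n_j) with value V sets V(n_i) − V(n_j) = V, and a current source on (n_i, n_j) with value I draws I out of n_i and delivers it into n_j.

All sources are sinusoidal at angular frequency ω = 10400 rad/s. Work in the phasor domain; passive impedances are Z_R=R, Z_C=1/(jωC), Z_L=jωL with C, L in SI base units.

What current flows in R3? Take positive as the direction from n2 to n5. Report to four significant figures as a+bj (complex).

-0.001098-3.132e-07j A

Apply KCL at each of the 5 non-ground nodes and solve the resulting linear system.
Node n1: branches {R2, L1, I1} → V_1 = -5.701e-05-0.002111j
Node n2: branches {R2, R3} → V_2 = 0.03630-0.002101j
Node n3: branches {L2, L3, I1} → V_3 = -2.303-0.0004217j
Node n4: branches {L2, L3, V1} → V_4 = -2.303-0.002089j
Node n5: branches {R1, R3, V1} → V_5 = 0.07738-0.002089j
Source currents: i(V1)=-0.001110+0.000j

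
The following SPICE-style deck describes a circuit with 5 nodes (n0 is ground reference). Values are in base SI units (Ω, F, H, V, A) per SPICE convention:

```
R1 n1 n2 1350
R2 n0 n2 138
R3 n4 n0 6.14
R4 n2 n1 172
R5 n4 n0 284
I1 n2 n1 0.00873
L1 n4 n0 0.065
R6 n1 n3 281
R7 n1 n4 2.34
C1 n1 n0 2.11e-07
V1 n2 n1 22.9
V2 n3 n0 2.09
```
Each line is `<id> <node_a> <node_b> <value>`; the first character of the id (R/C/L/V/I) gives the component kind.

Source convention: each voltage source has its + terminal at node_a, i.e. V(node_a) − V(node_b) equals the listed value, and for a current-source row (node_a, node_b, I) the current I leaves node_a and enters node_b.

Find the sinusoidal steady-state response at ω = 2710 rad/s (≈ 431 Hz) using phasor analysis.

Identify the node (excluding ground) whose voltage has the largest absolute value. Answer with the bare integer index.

Element admittances at ω=2710 rad/s:
  Y(R1) = 0.0007407+0.000j S between n1,n2
  Y(R2) = 0.007246+0.000j S between n0,n2
  Y(R3) = 0.1629+0.000j S between n4,n0
  Y(R4) = 0.005814+0.000j S between n2,n1
  Y(R5) = 0.003521+0.000j S between n4,n0
  I1: injects 0.00873 A into n1 (from n2)
  Y(L1) = 0.000-0.005677j S between n4,n0
  Y(R6) = 0.003559+0.000j S between n1,n3
  Y(R7) = 0.4274+0.000j S between n1,n4
  Y(C1) = 0.000+0.0005718j S between n1,n0
  V1: constraint V(n2)−V(n1) = 22.9
  V2: constraint V(n3)−V(n0) = 2.09
Assemble and solve the 6×6 MNA system:
  V(n1)=-1.213-0.02201j  V(n2)=21.69-0.02201j  V(n3)=2.090+0.000j  V(n4)=-0.8731-0.02419j
  i(V1)=-0.3160+0.0001595j  i(V2)=-0.01176-7.833e-05j

2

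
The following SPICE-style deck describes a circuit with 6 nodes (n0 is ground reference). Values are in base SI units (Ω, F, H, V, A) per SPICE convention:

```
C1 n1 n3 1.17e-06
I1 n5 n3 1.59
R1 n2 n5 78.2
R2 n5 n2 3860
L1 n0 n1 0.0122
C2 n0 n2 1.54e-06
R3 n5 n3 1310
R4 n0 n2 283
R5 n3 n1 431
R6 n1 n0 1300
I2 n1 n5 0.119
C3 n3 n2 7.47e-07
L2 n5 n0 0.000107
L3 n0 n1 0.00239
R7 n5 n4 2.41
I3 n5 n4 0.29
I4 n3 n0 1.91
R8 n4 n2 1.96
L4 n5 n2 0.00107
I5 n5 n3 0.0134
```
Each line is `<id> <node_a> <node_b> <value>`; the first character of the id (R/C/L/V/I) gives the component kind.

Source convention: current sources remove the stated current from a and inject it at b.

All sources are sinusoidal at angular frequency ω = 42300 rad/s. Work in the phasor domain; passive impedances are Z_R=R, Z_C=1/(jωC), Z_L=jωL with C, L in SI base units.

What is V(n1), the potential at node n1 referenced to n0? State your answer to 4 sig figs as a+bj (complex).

MNA unknowns: 5 node voltages V₁..V_5
C1: Y=0.000+0.04949j on G[1,3]
I1: z[5]−=1.59, z[3]+=1.59
R1: Y=0.01279+0.000j on G[2,5]
R2: Y=0.0002591+0.000j on G[5,2]
L1: Y=0.000-0.001938j on G[0,1]
C2: Y=0.000+0.06514j on G[0,2]
R3: Y=0.0007634+0.000j on G[5,3]
R4: Y=0.003534+0.000j on G[0,2]
R5: Y=0.002320+0.000j on G[3,1]
R6: Y=0.0007692+0.000j on G[1,0]
I2: z[1]−=0.119, z[5]+=0.119
C3: Y=0.000+0.03160j on G[3,2]
L2: Y=0.000-0.2209j on G[5,0]
L3: Y=0.000-0.009891j on G[0,1]
R7: Y=0.4149+0.000j on G[5,4]
I3: z[5]−=0.29, z[4]+=0.29
I4: z[3]−=1.91, z[0]+=1.91
R8: Y=0.5102+0.000j on G[4,2]
L4: Y=0.000-0.02209j on G[5,2]
I5: z[5]−=0.0134, z[3]+=0.0134
solve → V1=-16.27+6.960j, V2=-5.463-12.07j, V3=-12.11+3.340j, V4=-3.107-12.23j, V5=-0.9083-12.43j

-16.27+6.960j V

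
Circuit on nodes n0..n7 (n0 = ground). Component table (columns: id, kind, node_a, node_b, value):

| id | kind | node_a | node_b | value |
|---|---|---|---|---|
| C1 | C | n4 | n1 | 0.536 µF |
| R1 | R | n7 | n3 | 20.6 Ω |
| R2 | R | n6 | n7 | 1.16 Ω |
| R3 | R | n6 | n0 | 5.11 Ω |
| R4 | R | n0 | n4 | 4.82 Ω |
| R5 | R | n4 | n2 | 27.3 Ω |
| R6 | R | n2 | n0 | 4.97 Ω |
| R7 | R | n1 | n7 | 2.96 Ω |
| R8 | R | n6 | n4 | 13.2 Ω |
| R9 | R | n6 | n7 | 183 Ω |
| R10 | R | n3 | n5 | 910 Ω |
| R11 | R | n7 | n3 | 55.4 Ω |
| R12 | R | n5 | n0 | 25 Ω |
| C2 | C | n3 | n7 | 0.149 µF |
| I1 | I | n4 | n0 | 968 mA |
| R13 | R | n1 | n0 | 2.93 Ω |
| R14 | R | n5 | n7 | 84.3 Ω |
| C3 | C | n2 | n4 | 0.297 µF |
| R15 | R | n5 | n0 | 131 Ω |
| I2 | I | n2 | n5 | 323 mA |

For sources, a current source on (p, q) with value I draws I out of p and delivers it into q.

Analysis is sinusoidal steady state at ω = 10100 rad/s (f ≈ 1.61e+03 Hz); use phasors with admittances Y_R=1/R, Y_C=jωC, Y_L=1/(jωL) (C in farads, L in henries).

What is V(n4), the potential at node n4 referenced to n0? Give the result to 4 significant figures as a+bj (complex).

Apply KCL at each of the 7 non-ground nodes and solve the resulting linear system.
Node n1: branches {C1, R7, R13} → V_1 = -0.1610-0.03159j
Node n2: branches {R5, R6, C3, I2} → V_2 = -1.875-0.008493j
Node n3: branches {R1, R10, R11, C2} → V_3 = -0.2314-0.01427j
Node n4: branches {C1, R4, R5, R8, I1, C3} → V_4 = -3.350+0.06562j
Node n5: branches {R10, R12, R14, R15, I2} → V_5 = 5.263-0.002688j
Node n6: branches {R2, R3, R8, R9} → V_6 = -0.4681-0.005087j
Node n7: branches {R1, R2, R7, R9, R11, C2, R14} → V_7 = -0.3220-0.01241j

-3.350+0.06562j V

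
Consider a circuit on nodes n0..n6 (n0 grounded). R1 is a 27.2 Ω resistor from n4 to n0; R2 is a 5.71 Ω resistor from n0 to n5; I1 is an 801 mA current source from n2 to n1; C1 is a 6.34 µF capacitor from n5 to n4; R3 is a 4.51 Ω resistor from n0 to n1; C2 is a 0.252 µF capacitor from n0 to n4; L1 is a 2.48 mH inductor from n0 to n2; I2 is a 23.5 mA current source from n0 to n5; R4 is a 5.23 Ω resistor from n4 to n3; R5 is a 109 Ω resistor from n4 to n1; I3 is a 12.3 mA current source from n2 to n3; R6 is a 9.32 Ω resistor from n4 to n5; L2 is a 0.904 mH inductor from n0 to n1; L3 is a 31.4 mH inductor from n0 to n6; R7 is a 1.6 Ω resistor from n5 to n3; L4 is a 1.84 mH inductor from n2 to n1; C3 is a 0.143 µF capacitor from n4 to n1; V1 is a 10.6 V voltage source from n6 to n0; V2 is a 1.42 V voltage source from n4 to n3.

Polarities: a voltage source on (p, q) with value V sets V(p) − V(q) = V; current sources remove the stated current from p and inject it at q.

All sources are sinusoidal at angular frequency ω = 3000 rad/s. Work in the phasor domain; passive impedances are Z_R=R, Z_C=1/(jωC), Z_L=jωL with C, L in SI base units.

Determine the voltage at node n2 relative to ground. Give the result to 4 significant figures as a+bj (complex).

0.1807-2.227j V

MNA unknowns: 6 node voltages V₁..V_6 plus 2 source currents (V1, V2)
R1: Y=0.03676+0.000j on G[4,0]
R2: Y=0.1751+0.000j on G[0,5]
I1: z[2]−=0.801, z[1]+=0.801
C1: Y=0.000+0.01902j on G[5,4]
R3: Y=0.2217+0.000j on G[0,1]
C2: Y=0.000+0.0007560j on G[0,4]
L1: Y=0.000-0.1344j on G[0,2]
I2: z[0]−=0.0235, z[5]+=0.0235
R4: Y=0.1912+0.000j on G[4,3]
R5: Y=0.009174+0.000j on G[4,1]
I3: z[2]−=0.0123, z[3]+=0.0123
R6: Y=0.1073+0.000j on G[4,5]
L2: Y=0.000-0.3687j on G[0,1]
L3: Y=0.000-0.01062j on G[0,6]
R7: Y=0.6250+0.000j on G[5,3]
L4: Y=0.000-0.1812j on G[2,1]
C3: Y=0.000+0.0004290j on G[4,1]
V1: row V6−V0=10.6, i_V1 at 6,0
V2: row V4−V3=1.42, i_V2 at 4,3
solve → V1=0.3148+0.6094j, V2=0.1807-2.227j, V3=-0.3249+0.0008487j, V4=1.095+0.0008487j, V5=-0.06785+0.02506j, V6=10.60+0.000j
aux → i_V1=0.000+0.1125j, i_V2=-0.4444-0.01513j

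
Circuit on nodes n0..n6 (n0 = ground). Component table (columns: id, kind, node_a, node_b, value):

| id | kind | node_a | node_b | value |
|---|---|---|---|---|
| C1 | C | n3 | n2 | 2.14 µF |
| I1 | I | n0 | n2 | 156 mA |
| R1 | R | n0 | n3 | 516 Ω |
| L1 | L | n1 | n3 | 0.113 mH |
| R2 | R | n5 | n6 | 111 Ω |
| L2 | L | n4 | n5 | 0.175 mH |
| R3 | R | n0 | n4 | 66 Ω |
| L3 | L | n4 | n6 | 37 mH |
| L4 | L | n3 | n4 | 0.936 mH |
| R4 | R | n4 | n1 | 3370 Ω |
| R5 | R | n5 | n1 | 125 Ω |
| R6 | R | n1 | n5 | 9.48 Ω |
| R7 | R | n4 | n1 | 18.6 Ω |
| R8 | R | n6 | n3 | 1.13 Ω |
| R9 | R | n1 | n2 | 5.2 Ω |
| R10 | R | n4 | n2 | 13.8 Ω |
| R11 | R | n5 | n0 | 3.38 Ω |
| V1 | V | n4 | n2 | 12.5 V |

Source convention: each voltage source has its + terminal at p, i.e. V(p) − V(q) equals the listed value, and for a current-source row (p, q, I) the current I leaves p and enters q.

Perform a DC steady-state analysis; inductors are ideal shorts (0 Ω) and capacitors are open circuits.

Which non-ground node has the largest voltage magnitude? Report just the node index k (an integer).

Element admittances at DC:
  Y(C1) = 0.000 S between n3,n2
  I1: injects 0.156 A into n2 (from n0)
  Y(R1) = 0.001938 S between n0,n3
  L1: short n1↔n3 (DC inductor)
  Y(R2) = 0.009009 S between n5,n6
  L2: short n4↔n5 (DC inductor)
  Y(R3) = 0.01515 S between n0,n4
  L3: short n4↔n6 (DC inductor)
  L4: short n3↔n4 (DC inductor)
  Y(R4) = 0.0002967 S between n4,n1
  Y(R5) = 0.008000 S between n5,n1
  Y(R6) = 0.1055 S between n1,n5
  Y(R7) = 0.05376 S between n4,n1
  Y(R8) = 0.8850 S between n6,n3
  Y(R9) = 0.1923 S between n1,n2
  Y(R10) = 0.07246 S between n4,n2
  Y(R11) = 0.2959 S between n5,n0
  V1: constraint V(n4)−V(n2) = 12.5
Assemble and solve the 11×11 MNA system:
  V(n1)=0.4985  V(n2)=-12.00  V(n3)=0.4985  V(n4)=0.4985  V(n5)=0.4985  V(n6)=0.4985
  i(L1)=-2.404  i(L2)=0.1475  i(L3)=0.000  i(L4)=-2.405  i(V1)=-3.466

2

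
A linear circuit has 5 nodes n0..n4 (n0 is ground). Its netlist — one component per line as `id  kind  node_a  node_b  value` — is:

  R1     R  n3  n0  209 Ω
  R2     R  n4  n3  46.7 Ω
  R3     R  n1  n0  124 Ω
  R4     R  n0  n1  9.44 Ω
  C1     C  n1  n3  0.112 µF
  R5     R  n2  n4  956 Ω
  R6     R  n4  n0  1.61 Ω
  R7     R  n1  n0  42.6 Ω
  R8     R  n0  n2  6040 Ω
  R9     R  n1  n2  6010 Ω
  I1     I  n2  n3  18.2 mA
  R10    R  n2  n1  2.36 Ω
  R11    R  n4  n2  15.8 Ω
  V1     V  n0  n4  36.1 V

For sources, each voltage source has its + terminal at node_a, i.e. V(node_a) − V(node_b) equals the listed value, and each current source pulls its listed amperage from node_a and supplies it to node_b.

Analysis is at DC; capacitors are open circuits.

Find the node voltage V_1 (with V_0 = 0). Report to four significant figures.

-10.50 V

Apply KCL at each of the 4 non-ground nodes and solve the resulting linear system.
Node n1: branches {R3, R4, C1, R7, R9, R10} → V_1 = -10.50
Node n2: branches {R5, R8, R9, I1, R10, R11} → V_2 = -13.91
Node n3: branches {R1, R2, C1, I1} → V_3 = -28.81
Node n4: branches {R2, R5, R6, R11, V1} → V_4 = -36.10
Source currents: i(V1)=-24.01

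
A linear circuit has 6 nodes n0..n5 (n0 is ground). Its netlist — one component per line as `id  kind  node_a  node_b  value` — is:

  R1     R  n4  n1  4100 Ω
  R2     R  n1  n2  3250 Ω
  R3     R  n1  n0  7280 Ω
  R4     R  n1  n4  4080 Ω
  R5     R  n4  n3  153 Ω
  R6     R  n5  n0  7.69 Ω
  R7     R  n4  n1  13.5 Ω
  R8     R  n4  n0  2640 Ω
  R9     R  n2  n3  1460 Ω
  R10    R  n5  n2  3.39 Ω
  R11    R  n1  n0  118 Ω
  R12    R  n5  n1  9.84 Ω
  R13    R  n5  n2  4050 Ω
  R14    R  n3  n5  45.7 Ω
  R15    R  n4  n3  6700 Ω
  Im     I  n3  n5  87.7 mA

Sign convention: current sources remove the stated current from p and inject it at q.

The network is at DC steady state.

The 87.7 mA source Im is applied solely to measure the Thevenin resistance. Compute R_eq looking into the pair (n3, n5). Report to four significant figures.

R_eq = 35.23 Ω

Apply KCL at each of the 5 non-ground nodes and solve the resulting linear system.
Node n1: branches {R1, R2, R3, R4, R7, R11, R12} → V_1 = -0.1510
Node n2: branches {R2, R9, R10, R13} → V_2 = 0.003824
Node n3: branches {R5, R9, R14, R15, Im} → V_3 = -3.079
Node n4: branches {R1, R4, R5, R7, R8, R15} → V_4 = -0.3901
Node n5: branches {R6, R10, R12, R13, R14, Im} → V_5 = 0.01114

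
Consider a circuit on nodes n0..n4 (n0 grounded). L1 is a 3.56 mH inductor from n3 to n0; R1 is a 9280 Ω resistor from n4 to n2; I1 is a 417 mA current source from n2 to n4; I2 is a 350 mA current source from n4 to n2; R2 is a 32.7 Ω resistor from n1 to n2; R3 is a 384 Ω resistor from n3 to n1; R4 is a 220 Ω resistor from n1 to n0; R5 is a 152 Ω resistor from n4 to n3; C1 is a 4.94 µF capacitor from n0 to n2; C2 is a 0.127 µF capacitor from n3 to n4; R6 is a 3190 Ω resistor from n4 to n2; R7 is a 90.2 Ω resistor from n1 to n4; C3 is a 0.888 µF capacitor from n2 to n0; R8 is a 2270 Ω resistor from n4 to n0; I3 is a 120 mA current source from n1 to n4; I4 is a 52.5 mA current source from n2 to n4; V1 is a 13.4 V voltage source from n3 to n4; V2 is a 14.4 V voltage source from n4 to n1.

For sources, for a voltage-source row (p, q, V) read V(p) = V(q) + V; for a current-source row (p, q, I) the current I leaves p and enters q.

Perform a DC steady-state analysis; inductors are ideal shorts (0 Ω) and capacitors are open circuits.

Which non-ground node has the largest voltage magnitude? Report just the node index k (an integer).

2

Element admittances at DC:
  L1: short n3↔n0 (DC inductor)
  Y(R1) = 0.0001078 S between n4,n2
  I1: injects 0.417 A into n4 (from n2)
  I2: injects 0.35 A into n2 (from n4)
  Y(R2) = 0.03058 S between n1,n2
  Y(R3) = 0.002604 S between n3,n1
  Y(R4) = 0.004545 S between n1,n0
  Y(R5) = 0.006579 S between n4,n3
  Y(C1) = 0.000 S between n0,n2
  Y(C2) = 0.000 S between n3,n4
  Y(R6) = 0.0003135 S between n4,n2
  Y(R7) = 0.01109 S between n1,n4
  Y(C3) = 0.000 S between n2,n0
  Y(R8) = 0.0004405 S between n4,n0
  I3: injects 0.12 A into n4 (from n1)
  I4: injects 0.0525 A into n4 (from n2)
  V1: constraint V(n3)−V(n4) = 13.4
  V2: constraint V(n4)−V(n1) = 14.4
Assemble and solve the 7×7 MNA system:
  V(n1)=-27.80  V(n2)=-31.46  V(n3)=0.000  V(n4)=-13.40
  i(L1)=0.1323  i(V1)=-0.2928  i(V2)=-0.1265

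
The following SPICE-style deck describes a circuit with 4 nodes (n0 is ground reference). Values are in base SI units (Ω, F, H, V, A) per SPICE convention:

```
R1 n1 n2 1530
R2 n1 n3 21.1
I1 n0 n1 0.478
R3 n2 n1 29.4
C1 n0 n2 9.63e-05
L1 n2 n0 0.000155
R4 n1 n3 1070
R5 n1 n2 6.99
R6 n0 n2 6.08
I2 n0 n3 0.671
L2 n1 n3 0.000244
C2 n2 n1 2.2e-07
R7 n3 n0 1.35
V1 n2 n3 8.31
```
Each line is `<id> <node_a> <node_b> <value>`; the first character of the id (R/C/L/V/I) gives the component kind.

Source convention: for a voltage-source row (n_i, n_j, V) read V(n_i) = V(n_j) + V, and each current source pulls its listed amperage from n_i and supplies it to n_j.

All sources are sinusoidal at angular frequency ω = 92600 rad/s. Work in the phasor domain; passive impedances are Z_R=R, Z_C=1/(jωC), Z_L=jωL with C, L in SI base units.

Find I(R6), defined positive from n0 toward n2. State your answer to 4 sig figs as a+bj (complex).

Element admittances at ω=92600 rad/s:
  Y(R1) = 0.0006536+0.000j S between n1,n2
  Y(R2) = 0.04739+0.000j S between n1,n3
  I1: injects 0.478 A into n1 (from n0)
  Y(R3) = 0.03401+0.000j S between n2,n1
  Y(C1) = 0.000+8.917j S between n0,n2
  Y(L1) = 0.000-0.06967j S between n2,n0
  Y(R4) = 0.0009346+0.000j S between n1,n3
  Y(R5) = 0.1431+0.000j S between n1,n2
  Y(R6) = 0.1645+0.000j S between n0,n2
  I2: injects 0.671 A into n3 (from n0)
  Y(L2) = 0.000-0.04426j S between n1,n3
  Y(C2) = 0.000+0.02037j S between n2,n1
  Y(R7) = 0.7407+0.000j S between n3,n0
  V1: constraint V(n2)−V(n3) = 8.31
Assemble and solve the 4×4 MNA system:
  V(n1)=0.2478+0.8273j  V(n2)=0.08359-0.8170j  V(n3)=-8.226-0.8170j
  i(V1)=-7.247-0.3096j

-0.01375+0.1344j A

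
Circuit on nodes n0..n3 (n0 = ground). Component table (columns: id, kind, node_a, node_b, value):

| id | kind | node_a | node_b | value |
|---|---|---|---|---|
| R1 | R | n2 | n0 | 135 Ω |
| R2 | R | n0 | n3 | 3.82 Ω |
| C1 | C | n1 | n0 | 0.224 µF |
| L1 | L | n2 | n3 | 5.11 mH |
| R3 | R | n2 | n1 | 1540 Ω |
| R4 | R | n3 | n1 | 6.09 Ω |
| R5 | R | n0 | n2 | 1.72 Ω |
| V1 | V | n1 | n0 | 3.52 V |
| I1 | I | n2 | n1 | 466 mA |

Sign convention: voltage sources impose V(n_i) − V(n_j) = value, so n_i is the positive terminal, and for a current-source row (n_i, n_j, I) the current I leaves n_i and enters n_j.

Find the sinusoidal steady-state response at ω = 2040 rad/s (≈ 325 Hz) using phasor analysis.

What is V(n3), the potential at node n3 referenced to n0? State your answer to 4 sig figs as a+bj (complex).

Element admittances at ω=2040 rad/s:
  Y(R1) = 0.007407+0.000j S between n2,n0
  Y(R2) = 0.2618+0.000j S between n0,n3
  Y(C1) = 0.000+0.0004570j S between n1,n0
  Y(L1) = 0.000-0.09593j S between n2,n3
  Y(R3) = 0.0006494+0.000j S between n2,n1
  Y(R4) = 0.1642+0.000j S between n3,n1
  Y(R5) = 0.5814+0.000j S between n0,n2
  V1: constraint V(n1)−V(n0) = 3.52
  I1: injects 0.466 A into n1 (from n2)
Assemble and solve the 4×4 MNA system:
  V(n1)=3.520+0.000j  V(n2)=-0.6691-0.3032j  V(n3)=1.194+0.4196j
  i(V1)=0.08136+0.06709j

1.194+0.4196j V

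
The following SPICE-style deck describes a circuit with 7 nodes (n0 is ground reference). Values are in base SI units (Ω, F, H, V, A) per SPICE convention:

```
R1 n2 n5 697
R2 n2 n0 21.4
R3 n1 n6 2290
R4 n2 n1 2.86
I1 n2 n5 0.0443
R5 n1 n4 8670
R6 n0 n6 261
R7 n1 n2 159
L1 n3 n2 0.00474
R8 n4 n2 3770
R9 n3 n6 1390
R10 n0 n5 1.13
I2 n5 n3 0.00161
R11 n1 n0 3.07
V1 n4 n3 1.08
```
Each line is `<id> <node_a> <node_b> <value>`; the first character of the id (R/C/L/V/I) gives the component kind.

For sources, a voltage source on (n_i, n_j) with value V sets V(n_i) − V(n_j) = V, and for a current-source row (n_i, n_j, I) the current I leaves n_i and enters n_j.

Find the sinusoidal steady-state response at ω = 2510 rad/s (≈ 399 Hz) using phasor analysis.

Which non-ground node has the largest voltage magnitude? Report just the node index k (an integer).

Element admittances at ω=2510 rad/s:
  Y(R1) = 0.001435+0.000j S between n2,n5
  Y(R2) = 0.04673+0.000j S between n2,n0
  Y(R3) = 0.0004367+0.000j S between n1,n6
  Y(R4) = 0.3497+0.000j S between n2,n1
  I1: injects 0.0443 A into n5 (from n2)
  Y(R5) = 0.0001153+0.000j S between n1,n4
  Y(R6) = 0.003831+0.000j S between n0,n6
  Y(R7) = 0.006289+0.000j S between n1,n2
  Y(L1) = 0.000-0.08405j S between n3,n2
  Y(R8) = 0.0002653+0.000j S between n4,n2
  Y(R9) = 0.0007194+0.000j S between n3,n6
  Y(R10) = 0.8850+0.000j S between n0,n5
  I2: injects 0.00161 A into n3 (from n5)
  Y(R11) = 0.3257+0.000j S between n1,n0
  V1: constraint V(n4)−V(n3) = 1.08
Assemble and solve the 7×7 MNA system:
  V(n1)=-0.1016-1.983e-05j  V(n2)=-0.1950-4.587e-05j  V(n3)=-0.1948+0.01570j  V(n4)=0.8852+0.01570j  V(n5)=0.04785-7.424e-08j  V(n6)=-0.03699+0.002262j
  i(V1)=-0.0004003-5.988e-06j

4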